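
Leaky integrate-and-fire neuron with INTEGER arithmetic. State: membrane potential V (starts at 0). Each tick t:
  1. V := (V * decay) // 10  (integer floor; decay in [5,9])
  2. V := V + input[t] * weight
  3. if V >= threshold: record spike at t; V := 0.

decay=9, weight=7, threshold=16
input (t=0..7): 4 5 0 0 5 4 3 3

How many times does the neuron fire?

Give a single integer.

Answer: 6

Derivation:
t=0: input=4 -> V=0 FIRE
t=1: input=5 -> V=0 FIRE
t=2: input=0 -> V=0
t=3: input=0 -> V=0
t=4: input=5 -> V=0 FIRE
t=5: input=4 -> V=0 FIRE
t=6: input=3 -> V=0 FIRE
t=7: input=3 -> V=0 FIRE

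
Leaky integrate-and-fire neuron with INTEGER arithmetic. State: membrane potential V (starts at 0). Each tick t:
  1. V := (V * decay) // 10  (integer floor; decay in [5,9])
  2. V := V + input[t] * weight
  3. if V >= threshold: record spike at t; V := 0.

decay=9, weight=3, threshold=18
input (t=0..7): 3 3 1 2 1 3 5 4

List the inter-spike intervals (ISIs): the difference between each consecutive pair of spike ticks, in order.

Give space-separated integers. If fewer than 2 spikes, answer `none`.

Answer: 4

Derivation:
t=0: input=3 -> V=9
t=1: input=3 -> V=17
t=2: input=1 -> V=0 FIRE
t=3: input=2 -> V=6
t=4: input=1 -> V=8
t=5: input=3 -> V=16
t=6: input=5 -> V=0 FIRE
t=7: input=4 -> V=12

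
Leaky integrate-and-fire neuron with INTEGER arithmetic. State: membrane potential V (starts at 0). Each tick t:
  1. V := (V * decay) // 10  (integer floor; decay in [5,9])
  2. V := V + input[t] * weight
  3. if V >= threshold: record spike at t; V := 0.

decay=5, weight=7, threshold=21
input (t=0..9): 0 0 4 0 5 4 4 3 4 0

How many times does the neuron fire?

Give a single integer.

Answer: 6

Derivation:
t=0: input=0 -> V=0
t=1: input=0 -> V=0
t=2: input=4 -> V=0 FIRE
t=3: input=0 -> V=0
t=4: input=5 -> V=0 FIRE
t=5: input=4 -> V=0 FIRE
t=6: input=4 -> V=0 FIRE
t=7: input=3 -> V=0 FIRE
t=8: input=4 -> V=0 FIRE
t=9: input=0 -> V=0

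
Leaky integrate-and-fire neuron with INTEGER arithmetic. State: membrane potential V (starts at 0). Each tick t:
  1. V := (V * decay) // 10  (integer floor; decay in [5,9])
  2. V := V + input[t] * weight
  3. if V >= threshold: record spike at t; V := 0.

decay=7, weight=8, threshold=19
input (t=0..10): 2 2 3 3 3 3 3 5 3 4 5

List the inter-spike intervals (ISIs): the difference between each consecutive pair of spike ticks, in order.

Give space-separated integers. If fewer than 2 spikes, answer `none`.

t=0: input=2 -> V=16
t=1: input=2 -> V=0 FIRE
t=2: input=3 -> V=0 FIRE
t=3: input=3 -> V=0 FIRE
t=4: input=3 -> V=0 FIRE
t=5: input=3 -> V=0 FIRE
t=6: input=3 -> V=0 FIRE
t=7: input=5 -> V=0 FIRE
t=8: input=3 -> V=0 FIRE
t=9: input=4 -> V=0 FIRE
t=10: input=5 -> V=0 FIRE

Answer: 1 1 1 1 1 1 1 1 1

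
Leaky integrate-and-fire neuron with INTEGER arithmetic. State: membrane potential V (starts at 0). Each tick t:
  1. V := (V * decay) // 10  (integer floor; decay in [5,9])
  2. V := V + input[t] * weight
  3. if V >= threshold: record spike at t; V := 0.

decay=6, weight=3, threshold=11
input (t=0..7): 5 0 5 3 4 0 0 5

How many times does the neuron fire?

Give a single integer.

t=0: input=5 -> V=0 FIRE
t=1: input=0 -> V=0
t=2: input=5 -> V=0 FIRE
t=3: input=3 -> V=9
t=4: input=4 -> V=0 FIRE
t=5: input=0 -> V=0
t=6: input=0 -> V=0
t=7: input=5 -> V=0 FIRE

Answer: 4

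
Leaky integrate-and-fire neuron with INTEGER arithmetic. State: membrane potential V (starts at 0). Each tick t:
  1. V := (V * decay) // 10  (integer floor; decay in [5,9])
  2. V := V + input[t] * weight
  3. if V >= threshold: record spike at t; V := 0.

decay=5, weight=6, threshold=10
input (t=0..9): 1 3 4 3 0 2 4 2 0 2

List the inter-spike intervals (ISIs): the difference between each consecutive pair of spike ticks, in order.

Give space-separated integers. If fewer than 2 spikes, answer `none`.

t=0: input=1 -> V=6
t=1: input=3 -> V=0 FIRE
t=2: input=4 -> V=0 FIRE
t=3: input=3 -> V=0 FIRE
t=4: input=0 -> V=0
t=5: input=2 -> V=0 FIRE
t=6: input=4 -> V=0 FIRE
t=7: input=2 -> V=0 FIRE
t=8: input=0 -> V=0
t=9: input=2 -> V=0 FIRE

Answer: 1 1 2 1 1 2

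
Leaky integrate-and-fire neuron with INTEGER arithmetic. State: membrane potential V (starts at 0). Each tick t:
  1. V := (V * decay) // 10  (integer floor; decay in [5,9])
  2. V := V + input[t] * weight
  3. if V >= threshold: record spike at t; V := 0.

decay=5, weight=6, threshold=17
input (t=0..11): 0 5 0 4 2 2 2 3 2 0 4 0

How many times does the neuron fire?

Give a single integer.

t=0: input=0 -> V=0
t=1: input=5 -> V=0 FIRE
t=2: input=0 -> V=0
t=3: input=4 -> V=0 FIRE
t=4: input=2 -> V=12
t=5: input=2 -> V=0 FIRE
t=6: input=2 -> V=12
t=7: input=3 -> V=0 FIRE
t=8: input=2 -> V=12
t=9: input=0 -> V=6
t=10: input=4 -> V=0 FIRE
t=11: input=0 -> V=0

Answer: 5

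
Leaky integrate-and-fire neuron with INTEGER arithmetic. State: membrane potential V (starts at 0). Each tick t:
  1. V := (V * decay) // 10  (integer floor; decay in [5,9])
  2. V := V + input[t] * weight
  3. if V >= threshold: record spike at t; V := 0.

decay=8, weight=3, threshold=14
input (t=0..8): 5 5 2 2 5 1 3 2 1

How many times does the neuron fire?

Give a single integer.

Answer: 4

Derivation:
t=0: input=5 -> V=0 FIRE
t=1: input=5 -> V=0 FIRE
t=2: input=2 -> V=6
t=3: input=2 -> V=10
t=4: input=5 -> V=0 FIRE
t=5: input=1 -> V=3
t=6: input=3 -> V=11
t=7: input=2 -> V=0 FIRE
t=8: input=1 -> V=3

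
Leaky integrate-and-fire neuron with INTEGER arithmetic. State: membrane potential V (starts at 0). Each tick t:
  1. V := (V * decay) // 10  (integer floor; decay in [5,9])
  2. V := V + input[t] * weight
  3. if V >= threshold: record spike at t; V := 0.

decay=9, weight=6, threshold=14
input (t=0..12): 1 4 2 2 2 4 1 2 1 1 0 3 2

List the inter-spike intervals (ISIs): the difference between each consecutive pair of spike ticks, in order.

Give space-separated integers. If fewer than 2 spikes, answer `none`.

t=0: input=1 -> V=6
t=1: input=4 -> V=0 FIRE
t=2: input=2 -> V=12
t=3: input=2 -> V=0 FIRE
t=4: input=2 -> V=12
t=5: input=4 -> V=0 FIRE
t=6: input=1 -> V=6
t=7: input=2 -> V=0 FIRE
t=8: input=1 -> V=6
t=9: input=1 -> V=11
t=10: input=0 -> V=9
t=11: input=3 -> V=0 FIRE
t=12: input=2 -> V=12

Answer: 2 2 2 4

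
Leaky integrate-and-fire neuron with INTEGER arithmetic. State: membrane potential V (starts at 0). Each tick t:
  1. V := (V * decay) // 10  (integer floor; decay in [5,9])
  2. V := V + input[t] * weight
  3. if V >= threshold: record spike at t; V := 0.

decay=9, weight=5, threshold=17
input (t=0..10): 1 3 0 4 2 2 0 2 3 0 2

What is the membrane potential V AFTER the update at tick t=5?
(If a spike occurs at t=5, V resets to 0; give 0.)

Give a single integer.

Answer: 0

Derivation:
t=0: input=1 -> V=5
t=1: input=3 -> V=0 FIRE
t=2: input=0 -> V=0
t=3: input=4 -> V=0 FIRE
t=4: input=2 -> V=10
t=5: input=2 -> V=0 FIRE
t=6: input=0 -> V=0
t=7: input=2 -> V=10
t=8: input=3 -> V=0 FIRE
t=9: input=0 -> V=0
t=10: input=2 -> V=10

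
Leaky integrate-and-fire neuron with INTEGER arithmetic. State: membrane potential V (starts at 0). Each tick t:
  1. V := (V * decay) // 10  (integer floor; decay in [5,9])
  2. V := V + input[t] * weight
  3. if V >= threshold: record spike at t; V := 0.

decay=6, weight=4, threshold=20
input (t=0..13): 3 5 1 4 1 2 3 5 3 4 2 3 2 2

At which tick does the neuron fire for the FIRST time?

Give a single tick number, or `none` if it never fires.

t=0: input=3 -> V=12
t=1: input=5 -> V=0 FIRE
t=2: input=1 -> V=4
t=3: input=4 -> V=18
t=4: input=1 -> V=14
t=5: input=2 -> V=16
t=6: input=3 -> V=0 FIRE
t=7: input=5 -> V=0 FIRE
t=8: input=3 -> V=12
t=9: input=4 -> V=0 FIRE
t=10: input=2 -> V=8
t=11: input=3 -> V=16
t=12: input=2 -> V=17
t=13: input=2 -> V=18

Answer: 1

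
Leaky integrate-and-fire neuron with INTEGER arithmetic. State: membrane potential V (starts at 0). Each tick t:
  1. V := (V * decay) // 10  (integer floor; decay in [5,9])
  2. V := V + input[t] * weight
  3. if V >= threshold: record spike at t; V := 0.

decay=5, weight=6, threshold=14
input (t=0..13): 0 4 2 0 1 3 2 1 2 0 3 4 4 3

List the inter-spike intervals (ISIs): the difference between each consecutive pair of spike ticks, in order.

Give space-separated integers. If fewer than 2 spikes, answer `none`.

t=0: input=0 -> V=0
t=1: input=4 -> V=0 FIRE
t=2: input=2 -> V=12
t=3: input=0 -> V=6
t=4: input=1 -> V=9
t=5: input=3 -> V=0 FIRE
t=6: input=2 -> V=12
t=7: input=1 -> V=12
t=8: input=2 -> V=0 FIRE
t=9: input=0 -> V=0
t=10: input=3 -> V=0 FIRE
t=11: input=4 -> V=0 FIRE
t=12: input=4 -> V=0 FIRE
t=13: input=3 -> V=0 FIRE

Answer: 4 3 2 1 1 1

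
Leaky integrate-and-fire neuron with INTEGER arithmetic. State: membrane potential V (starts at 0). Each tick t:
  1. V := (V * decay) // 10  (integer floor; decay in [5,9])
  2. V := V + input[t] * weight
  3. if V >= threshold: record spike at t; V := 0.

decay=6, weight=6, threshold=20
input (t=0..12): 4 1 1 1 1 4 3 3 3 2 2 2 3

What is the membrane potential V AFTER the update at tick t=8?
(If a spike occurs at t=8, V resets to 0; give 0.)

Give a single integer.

t=0: input=4 -> V=0 FIRE
t=1: input=1 -> V=6
t=2: input=1 -> V=9
t=3: input=1 -> V=11
t=4: input=1 -> V=12
t=5: input=4 -> V=0 FIRE
t=6: input=3 -> V=18
t=7: input=3 -> V=0 FIRE
t=8: input=3 -> V=18
t=9: input=2 -> V=0 FIRE
t=10: input=2 -> V=12
t=11: input=2 -> V=19
t=12: input=3 -> V=0 FIRE

Answer: 18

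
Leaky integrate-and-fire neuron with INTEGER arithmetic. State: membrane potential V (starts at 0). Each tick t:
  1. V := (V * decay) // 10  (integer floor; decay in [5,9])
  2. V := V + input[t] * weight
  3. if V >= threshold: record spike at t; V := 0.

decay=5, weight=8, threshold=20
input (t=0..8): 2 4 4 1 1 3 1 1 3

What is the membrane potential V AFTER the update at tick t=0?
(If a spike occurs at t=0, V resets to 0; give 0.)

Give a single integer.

Answer: 16

Derivation:
t=0: input=2 -> V=16
t=1: input=4 -> V=0 FIRE
t=2: input=4 -> V=0 FIRE
t=3: input=1 -> V=8
t=4: input=1 -> V=12
t=5: input=3 -> V=0 FIRE
t=6: input=1 -> V=8
t=7: input=1 -> V=12
t=8: input=3 -> V=0 FIRE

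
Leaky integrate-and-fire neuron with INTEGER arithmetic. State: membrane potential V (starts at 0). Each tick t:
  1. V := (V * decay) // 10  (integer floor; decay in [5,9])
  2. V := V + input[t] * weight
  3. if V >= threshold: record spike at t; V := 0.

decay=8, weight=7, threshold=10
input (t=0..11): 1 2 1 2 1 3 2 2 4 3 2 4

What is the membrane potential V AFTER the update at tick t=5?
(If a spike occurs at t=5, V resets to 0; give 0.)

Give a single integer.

t=0: input=1 -> V=7
t=1: input=2 -> V=0 FIRE
t=2: input=1 -> V=7
t=3: input=2 -> V=0 FIRE
t=4: input=1 -> V=7
t=5: input=3 -> V=0 FIRE
t=6: input=2 -> V=0 FIRE
t=7: input=2 -> V=0 FIRE
t=8: input=4 -> V=0 FIRE
t=9: input=3 -> V=0 FIRE
t=10: input=2 -> V=0 FIRE
t=11: input=4 -> V=0 FIRE

Answer: 0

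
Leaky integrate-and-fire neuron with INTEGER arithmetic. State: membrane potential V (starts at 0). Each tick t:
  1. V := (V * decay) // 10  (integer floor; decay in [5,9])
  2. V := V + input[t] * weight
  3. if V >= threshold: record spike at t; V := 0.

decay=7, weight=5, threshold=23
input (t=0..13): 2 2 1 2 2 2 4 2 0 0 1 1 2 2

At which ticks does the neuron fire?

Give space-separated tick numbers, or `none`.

t=0: input=2 -> V=10
t=1: input=2 -> V=17
t=2: input=1 -> V=16
t=3: input=2 -> V=21
t=4: input=2 -> V=0 FIRE
t=5: input=2 -> V=10
t=6: input=4 -> V=0 FIRE
t=7: input=2 -> V=10
t=8: input=0 -> V=7
t=9: input=0 -> V=4
t=10: input=1 -> V=7
t=11: input=1 -> V=9
t=12: input=2 -> V=16
t=13: input=2 -> V=21

Answer: 4 6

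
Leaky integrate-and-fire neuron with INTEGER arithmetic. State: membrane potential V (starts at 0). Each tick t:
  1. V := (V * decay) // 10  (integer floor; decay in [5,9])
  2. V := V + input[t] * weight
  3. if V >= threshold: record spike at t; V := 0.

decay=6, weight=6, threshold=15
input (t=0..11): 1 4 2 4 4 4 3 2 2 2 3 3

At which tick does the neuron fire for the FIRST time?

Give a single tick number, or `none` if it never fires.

t=0: input=1 -> V=6
t=1: input=4 -> V=0 FIRE
t=2: input=2 -> V=12
t=3: input=4 -> V=0 FIRE
t=4: input=4 -> V=0 FIRE
t=5: input=4 -> V=0 FIRE
t=6: input=3 -> V=0 FIRE
t=7: input=2 -> V=12
t=8: input=2 -> V=0 FIRE
t=9: input=2 -> V=12
t=10: input=3 -> V=0 FIRE
t=11: input=3 -> V=0 FIRE

Answer: 1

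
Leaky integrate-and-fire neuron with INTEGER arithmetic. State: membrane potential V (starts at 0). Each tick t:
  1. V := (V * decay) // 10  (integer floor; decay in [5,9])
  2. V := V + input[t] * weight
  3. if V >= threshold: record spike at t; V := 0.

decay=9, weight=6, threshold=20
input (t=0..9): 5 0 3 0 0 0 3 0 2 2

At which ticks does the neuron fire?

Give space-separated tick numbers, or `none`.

Answer: 0 6 9

Derivation:
t=0: input=5 -> V=0 FIRE
t=1: input=0 -> V=0
t=2: input=3 -> V=18
t=3: input=0 -> V=16
t=4: input=0 -> V=14
t=5: input=0 -> V=12
t=6: input=3 -> V=0 FIRE
t=7: input=0 -> V=0
t=8: input=2 -> V=12
t=9: input=2 -> V=0 FIRE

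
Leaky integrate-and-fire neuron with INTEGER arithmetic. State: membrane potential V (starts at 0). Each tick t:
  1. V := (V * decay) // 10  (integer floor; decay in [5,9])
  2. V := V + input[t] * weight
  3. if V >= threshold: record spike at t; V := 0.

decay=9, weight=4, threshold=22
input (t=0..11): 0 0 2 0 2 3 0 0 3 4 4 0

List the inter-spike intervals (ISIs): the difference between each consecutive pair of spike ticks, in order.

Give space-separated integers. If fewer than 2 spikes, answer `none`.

Answer: 4

Derivation:
t=0: input=0 -> V=0
t=1: input=0 -> V=0
t=2: input=2 -> V=8
t=3: input=0 -> V=7
t=4: input=2 -> V=14
t=5: input=3 -> V=0 FIRE
t=6: input=0 -> V=0
t=7: input=0 -> V=0
t=8: input=3 -> V=12
t=9: input=4 -> V=0 FIRE
t=10: input=4 -> V=16
t=11: input=0 -> V=14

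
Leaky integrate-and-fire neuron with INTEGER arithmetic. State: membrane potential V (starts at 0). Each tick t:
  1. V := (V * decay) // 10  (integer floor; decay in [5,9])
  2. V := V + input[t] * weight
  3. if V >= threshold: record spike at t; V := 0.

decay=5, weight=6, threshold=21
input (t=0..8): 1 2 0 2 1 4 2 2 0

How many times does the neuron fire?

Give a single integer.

t=0: input=1 -> V=6
t=1: input=2 -> V=15
t=2: input=0 -> V=7
t=3: input=2 -> V=15
t=4: input=1 -> V=13
t=5: input=4 -> V=0 FIRE
t=6: input=2 -> V=12
t=7: input=2 -> V=18
t=8: input=0 -> V=9

Answer: 1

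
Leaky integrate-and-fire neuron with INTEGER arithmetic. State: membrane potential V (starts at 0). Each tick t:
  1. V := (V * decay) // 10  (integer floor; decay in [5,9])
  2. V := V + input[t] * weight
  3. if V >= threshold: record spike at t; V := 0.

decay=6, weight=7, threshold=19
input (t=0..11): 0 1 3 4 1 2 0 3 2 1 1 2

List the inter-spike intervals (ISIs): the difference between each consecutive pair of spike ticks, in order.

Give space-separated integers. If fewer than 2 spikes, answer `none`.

Answer: 1 4 4

Derivation:
t=0: input=0 -> V=0
t=1: input=1 -> V=7
t=2: input=3 -> V=0 FIRE
t=3: input=4 -> V=0 FIRE
t=4: input=1 -> V=7
t=5: input=2 -> V=18
t=6: input=0 -> V=10
t=7: input=3 -> V=0 FIRE
t=8: input=2 -> V=14
t=9: input=1 -> V=15
t=10: input=1 -> V=16
t=11: input=2 -> V=0 FIRE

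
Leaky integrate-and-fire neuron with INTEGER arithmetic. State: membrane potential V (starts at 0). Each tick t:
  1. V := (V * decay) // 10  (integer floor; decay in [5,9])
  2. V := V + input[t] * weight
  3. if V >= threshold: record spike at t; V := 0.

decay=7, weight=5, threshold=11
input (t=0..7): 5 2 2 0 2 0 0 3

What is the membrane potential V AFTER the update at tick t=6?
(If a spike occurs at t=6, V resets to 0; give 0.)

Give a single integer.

t=0: input=5 -> V=0 FIRE
t=1: input=2 -> V=10
t=2: input=2 -> V=0 FIRE
t=3: input=0 -> V=0
t=4: input=2 -> V=10
t=5: input=0 -> V=7
t=6: input=0 -> V=4
t=7: input=3 -> V=0 FIRE

Answer: 4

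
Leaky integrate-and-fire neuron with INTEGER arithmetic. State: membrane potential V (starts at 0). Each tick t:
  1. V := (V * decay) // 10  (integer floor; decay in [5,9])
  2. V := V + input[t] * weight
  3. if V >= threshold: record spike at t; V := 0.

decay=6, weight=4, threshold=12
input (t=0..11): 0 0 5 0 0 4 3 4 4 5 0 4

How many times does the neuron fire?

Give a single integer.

Answer: 7

Derivation:
t=0: input=0 -> V=0
t=1: input=0 -> V=0
t=2: input=5 -> V=0 FIRE
t=3: input=0 -> V=0
t=4: input=0 -> V=0
t=5: input=4 -> V=0 FIRE
t=6: input=3 -> V=0 FIRE
t=7: input=4 -> V=0 FIRE
t=8: input=4 -> V=0 FIRE
t=9: input=5 -> V=0 FIRE
t=10: input=0 -> V=0
t=11: input=4 -> V=0 FIRE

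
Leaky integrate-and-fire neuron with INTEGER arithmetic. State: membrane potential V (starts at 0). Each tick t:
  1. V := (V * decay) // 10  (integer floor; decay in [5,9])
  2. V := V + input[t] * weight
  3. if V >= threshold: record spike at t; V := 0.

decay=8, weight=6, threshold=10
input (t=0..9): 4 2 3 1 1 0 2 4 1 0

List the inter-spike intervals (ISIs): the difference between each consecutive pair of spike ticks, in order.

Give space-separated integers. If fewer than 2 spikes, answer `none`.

t=0: input=4 -> V=0 FIRE
t=1: input=2 -> V=0 FIRE
t=2: input=3 -> V=0 FIRE
t=3: input=1 -> V=6
t=4: input=1 -> V=0 FIRE
t=5: input=0 -> V=0
t=6: input=2 -> V=0 FIRE
t=7: input=4 -> V=0 FIRE
t=8: input=1 -> V=6
t=9: input=0 -> V=4

Answer: 1 1 2 2 1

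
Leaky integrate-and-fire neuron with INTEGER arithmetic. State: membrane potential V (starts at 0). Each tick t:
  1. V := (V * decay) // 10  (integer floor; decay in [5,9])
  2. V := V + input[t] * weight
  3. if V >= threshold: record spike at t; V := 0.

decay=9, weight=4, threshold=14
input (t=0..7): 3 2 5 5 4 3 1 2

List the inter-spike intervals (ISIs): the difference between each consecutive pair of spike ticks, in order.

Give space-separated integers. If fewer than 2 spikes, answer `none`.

Answer: 1 1 1 2

Derivation:
t=0: input=3 -> V=12
t=1: input=2 -> V=0 FIRE
t=2: input=5 -> V=0 FIRE
t=3: input=5 -> V=0 FIRE
t=4: input=4 -> V=0 FIRE
t=5: input=3 -> V=12
t=6: input=1 -> V=0 FIRE
t=7: input=2 -> V=8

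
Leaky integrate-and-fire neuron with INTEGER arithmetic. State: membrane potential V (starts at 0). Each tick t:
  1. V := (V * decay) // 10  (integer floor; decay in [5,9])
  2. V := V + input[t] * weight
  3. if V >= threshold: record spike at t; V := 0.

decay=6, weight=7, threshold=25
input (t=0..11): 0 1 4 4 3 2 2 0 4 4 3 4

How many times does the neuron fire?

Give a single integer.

t=0: input=0 -> V=0
t=1: input=1 -> V=7
t=2: input=4 -> V=0 FIRE
t=3: input=4 -> V=0 FIRE
t=4: input=3 -> V=21
t=5: input=2 -> V=0 FIRE
t=6: input=2 -> V=14
t=7: input=0 -> V=8
t=8: input=4 -> V=0 FIRE
t=9: input=4 -> V=0 FIRE
t=10: input=3 -> V=21
t=11: input=4 -> V=0 FIRE

Answer: 6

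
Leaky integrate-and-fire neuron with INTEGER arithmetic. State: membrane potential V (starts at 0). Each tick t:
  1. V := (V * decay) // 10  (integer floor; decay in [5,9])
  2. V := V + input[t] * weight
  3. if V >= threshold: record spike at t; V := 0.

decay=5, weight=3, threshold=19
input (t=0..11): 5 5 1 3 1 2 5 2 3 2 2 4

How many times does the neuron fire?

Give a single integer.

Answer: 2

Derivation:
t=0: input=5 -> V=15
t=1: input=5 -> V=0 FIRE
t=2: input=1 -> V=3
t=3: input=3 -> V=10
t=4: input=1 -> V=8
t=5: input=2 -> V=10
t=6: input=5 -> V=0 FIRE
t=7: input=2 -> V=6
t=8: input=3 -> V=12
t=9: input=2 -> V=12
t=10: input=2 -> V=12
t=11: input=4 -> V=18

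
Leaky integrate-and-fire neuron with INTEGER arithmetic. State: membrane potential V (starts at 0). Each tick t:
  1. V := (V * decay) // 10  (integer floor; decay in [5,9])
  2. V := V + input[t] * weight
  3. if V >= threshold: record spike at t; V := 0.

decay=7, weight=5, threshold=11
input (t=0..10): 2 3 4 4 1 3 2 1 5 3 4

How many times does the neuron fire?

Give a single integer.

Answer: 8

Derivation:
t=0: input=2 -> V=10
t=1: input=3 -> V=0 FIRE
t=2: input=4 -> V=0 FIRE
t=3: input=4 -> V=0 FIRE
t=4: input=1 -> V=5
t=5: input=3 -> V=0 FIRE
t=6: input=2 -> V=10
t=7: input=1 -> V=0 FIRE
t=8: input=5 -> V=0 FIRE
t=9: input=3 -> V=0 FIRE
t=10: input=4 -> V=0 FIRE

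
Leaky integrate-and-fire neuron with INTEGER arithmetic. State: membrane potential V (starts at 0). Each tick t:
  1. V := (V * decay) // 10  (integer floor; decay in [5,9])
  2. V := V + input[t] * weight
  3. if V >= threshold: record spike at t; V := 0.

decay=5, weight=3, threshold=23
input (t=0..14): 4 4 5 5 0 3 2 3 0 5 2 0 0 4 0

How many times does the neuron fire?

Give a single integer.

Answer: 1

Derivation:
t=0: input=4 -> V=12
t=1: input=4 -> V=18
t=2: input=5 -> V=0 FIRE
t=3: input=5 -> V=15
t=4: input=0 -> V=7
t=5: input=3 -> V=12
t=6: input=2 -> V=12
t=7: input=3 -> V=15
t=8: input=0 -> V=7
t=9: input=5 -> V=18
t=10: input=2 -> V=15
t=11: input=0 -> V=7
t=12: input=0 -> V=3
t=13: input=4 -> V=13
t=14: input=0 -> V=6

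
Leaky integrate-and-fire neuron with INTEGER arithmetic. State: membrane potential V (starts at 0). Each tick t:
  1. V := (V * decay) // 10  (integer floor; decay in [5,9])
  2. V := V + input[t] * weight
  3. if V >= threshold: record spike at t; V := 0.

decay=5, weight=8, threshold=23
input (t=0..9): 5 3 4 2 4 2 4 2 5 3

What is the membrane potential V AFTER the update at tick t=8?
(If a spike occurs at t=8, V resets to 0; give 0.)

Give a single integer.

t=0: input=5 -> V=0 FIRE
t=1: input=3 -> V=0 FIRE
t=2: input=4 -> V=0 FIRE
t=3: input=2 -> V=16
t=4: input=4 -> V=0 FIRE
t=5: input=2 -> V=16
t=6: input=4 -> V=0 FIRE
t=7: input=2 -> V=16
t=8: input=5 -> V=0 FIRE
t=9: input=3 -> V=0 FIRE

Answer: 0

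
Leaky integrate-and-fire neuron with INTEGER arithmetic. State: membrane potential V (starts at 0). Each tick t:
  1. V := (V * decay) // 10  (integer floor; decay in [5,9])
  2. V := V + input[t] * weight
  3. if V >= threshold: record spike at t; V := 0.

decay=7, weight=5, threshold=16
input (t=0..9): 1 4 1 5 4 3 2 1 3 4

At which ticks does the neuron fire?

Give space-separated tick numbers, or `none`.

t=0: input=1 -> V=5
t=1: input=4 -> V=0 FIRE
t=2: input=1 -> V=5
t=3: input=5 -> V=0 FIRE
t=4: input=4 -> V=0 FIRE
t=5: input=3 -> V=15
t=6: input=2 -> V=0 FIRE
t=7: input=1 -> V=5
t=8: input=3 -> V=0 FIRE
t=9: input=4 -> V=0 FIRE

Answer: 1 3 4 6 8 9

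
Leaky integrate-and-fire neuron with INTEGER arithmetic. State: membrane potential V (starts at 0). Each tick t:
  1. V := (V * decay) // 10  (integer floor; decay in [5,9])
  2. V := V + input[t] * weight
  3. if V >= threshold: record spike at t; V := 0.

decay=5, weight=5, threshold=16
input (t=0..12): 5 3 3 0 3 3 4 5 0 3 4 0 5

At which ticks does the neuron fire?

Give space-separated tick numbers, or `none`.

t=0: input=5 -> V=0 FIRE
t=1: input=3 -> V=15
t=2: input=3 -> V=0 FIRE
t=3: input=0 -> V=0
t=4: input=3 -> V=15
t=5: input=3 -> V=0 FIRE
t=6: input=4 -> V=0 FIRE
t=7: input=5 -> V=0 FIRE
t=8: input=0 -> V=0
t=9: input=3 -> V=15
t=10: input=4 -> V=0 FIRE
t=11: input=0 -> V=0
t=12: input=5 -> V=0 FIRE

Answer: 0 2 5 6 7 10 12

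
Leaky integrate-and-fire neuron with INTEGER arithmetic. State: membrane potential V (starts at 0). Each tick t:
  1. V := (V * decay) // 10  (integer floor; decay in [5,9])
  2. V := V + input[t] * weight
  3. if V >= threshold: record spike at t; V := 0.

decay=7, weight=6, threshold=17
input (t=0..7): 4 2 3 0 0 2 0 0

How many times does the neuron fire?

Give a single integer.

t=0: input=4 -> V=0 FIRE
t=1: input=2 -> V=12
t=2: input=3 -> V=0 FIRE
t=3: input=0 -> V=0
t=4: input=0 -> V=0
t=5: input=2 -> V=12
t=6: input=0 -> V=8
t=7: input=0 -> V=5

Answer: 2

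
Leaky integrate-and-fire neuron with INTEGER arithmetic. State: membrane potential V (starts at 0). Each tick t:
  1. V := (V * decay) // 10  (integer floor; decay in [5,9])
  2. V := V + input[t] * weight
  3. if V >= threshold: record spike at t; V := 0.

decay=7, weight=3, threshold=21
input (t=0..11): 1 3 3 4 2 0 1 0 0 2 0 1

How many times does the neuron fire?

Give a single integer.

t=0: input=1 -> V=3
t=1: input=3 -> V=11
t=2: input=3 -> V=16
t=3: input=4 -> V=0 FIRE
t=4: input=2 -> V=6
t=5: input=0 -> V=4
t=6: input=1 -> V=5
t=7: input=0 -> V=3
t=8: input=0 -> V=2
t=9: input=2 -> V=7
t=10: input=0 -> V=4
t=11: input=1 -> V=5

Answer: 1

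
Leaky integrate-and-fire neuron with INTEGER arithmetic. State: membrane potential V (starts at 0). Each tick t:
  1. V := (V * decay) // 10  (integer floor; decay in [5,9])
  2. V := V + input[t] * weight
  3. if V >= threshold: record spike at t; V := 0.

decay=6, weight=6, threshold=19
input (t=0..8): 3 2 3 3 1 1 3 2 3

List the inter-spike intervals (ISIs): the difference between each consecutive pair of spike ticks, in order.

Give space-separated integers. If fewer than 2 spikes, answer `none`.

Answer: 2 3 2

Derivation:
t=0: input=3 -> V=18
t=1: input=2 -> V=0 FIRE
t=2: input=3 -> V=18
t=3: input=3 -> V=0 FIRE
t=4: input=1 -> V=6
t=5: input=1 -> V=9
t=6: input=3 -> V=0 FIRE
t=7: input=2 -> V=12
t=8: input=3 -> V=0 FIRE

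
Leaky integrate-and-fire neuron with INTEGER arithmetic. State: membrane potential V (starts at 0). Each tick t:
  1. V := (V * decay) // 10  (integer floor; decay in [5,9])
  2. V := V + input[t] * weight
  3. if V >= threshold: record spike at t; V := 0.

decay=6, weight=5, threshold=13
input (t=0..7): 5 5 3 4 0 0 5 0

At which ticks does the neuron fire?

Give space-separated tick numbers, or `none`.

t=0: input=5 -> V=0 FIRE
t=1: input=5 -> V=0 FIRE
t=2: input=3 -> V=0 FIRE
t=3: input=4 -> V=0 FIRE
t=4: input=0 -> V=0
t=5: input=0 -> V=0
t=6: input=5 -> V=0 FIRE
t=7: input=0 -> V=0

Answer: 0 1 2 3 6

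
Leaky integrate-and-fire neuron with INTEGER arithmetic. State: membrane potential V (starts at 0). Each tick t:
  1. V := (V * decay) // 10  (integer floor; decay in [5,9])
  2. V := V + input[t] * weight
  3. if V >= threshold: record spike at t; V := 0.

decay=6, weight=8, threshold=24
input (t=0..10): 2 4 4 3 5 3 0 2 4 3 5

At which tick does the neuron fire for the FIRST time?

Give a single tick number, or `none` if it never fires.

t=0: input=2 -> V=16
t=1: input=4 -> V=0 FIRE
t=2: input=4 -> V=0 FIRE
t=3: input=3 -> V=0 FIRE
t=4: input=5 -> V=0 FIRE
t=5: input=3 -> V=0 FIRE
t=6: input=0 -> V=0
t=7: input=2 -> V=16
t=8: input=4 -> V=0 FIRE
t=9: input=3 -> V=0 FIRE
t=10: input=5 -> V=0 FIRE

Answer: 1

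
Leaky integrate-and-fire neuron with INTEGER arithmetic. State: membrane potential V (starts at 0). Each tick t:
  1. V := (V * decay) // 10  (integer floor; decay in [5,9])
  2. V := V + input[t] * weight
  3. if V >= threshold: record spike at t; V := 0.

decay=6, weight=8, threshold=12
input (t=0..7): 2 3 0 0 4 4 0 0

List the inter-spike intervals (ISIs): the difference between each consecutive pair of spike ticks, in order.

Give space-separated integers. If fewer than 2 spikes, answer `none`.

Answer: 1 3 1

Derivation:
t=0: input=2 -> V=0 FIRE
t=1: input=3 -> V=0 FIRE
t=2: input=0 -> V=0
t=3: input=0 -> V=0
t=4: input=4 -> V=0 FIRE
t=5: input=4 -> V=0 FIRE
t=6: input=0 -> V=0
t=7: input=0 -> V=0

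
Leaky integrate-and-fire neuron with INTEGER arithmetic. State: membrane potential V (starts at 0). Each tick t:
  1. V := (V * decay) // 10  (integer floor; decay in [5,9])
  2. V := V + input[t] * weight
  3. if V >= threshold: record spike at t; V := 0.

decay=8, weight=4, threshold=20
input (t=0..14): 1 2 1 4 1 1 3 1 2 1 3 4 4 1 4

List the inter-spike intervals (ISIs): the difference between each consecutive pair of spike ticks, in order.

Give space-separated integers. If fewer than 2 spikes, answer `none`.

t=0: input=1 -> V=4
t=1: input=2 -> V=11
t=2: input=1 -> V=12
t=3: input=4 -> V=0 FIRE
t=4: input=1 -> V=4
t=5: input=1 -> V=7
t=6: input=3 -> V=17
t=7: input=1 -> V=17
t=8: input=2 -> V=0 FIRE
t=9: input=1 -> V=4
t=10: input=3 -> V=15
t=11: input=4 -> V=0 FIRE
t=12: input=4 -> V=16
t=13: input=1 -> V=16
t=14: input=4 -> V=0 FIRE

Answer: 5 3 3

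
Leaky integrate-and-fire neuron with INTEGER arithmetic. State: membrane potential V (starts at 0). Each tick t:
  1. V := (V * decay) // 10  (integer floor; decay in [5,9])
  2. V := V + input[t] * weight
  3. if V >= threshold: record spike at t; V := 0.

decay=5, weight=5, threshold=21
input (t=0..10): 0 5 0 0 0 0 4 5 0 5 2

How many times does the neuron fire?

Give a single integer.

t=0: input=0 -> V=0
t=1: input=5 -> V=0 FIRE
t=2: input=0 -> V=0
t=3: input=0 -> V=0
t=4: input=0 -> V=0
t=5: input=0 -> V=0
t=6: input=4 -> V=20
t=7: input=5 -> V=0 FIRE
t=8: input=0 -> V=0
t=9: input=5 -> V=0 FIRE
t=10: input=2 -> V=10

Answer: 3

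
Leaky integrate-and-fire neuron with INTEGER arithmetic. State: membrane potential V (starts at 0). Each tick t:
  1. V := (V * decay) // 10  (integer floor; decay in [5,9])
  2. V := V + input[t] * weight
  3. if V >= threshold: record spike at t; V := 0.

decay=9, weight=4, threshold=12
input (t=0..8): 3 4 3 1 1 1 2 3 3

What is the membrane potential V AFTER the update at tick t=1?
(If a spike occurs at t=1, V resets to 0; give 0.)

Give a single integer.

Answer: 0

Derivation:
t=0: input=3 -> V=0 FIRE
t=1: input=4 -> V=0 FIRE
t=2: input=3 -> V=0 FIRE
t=3: input=1 -> V=4
t=4: input=1 -> V=7
t=5: input=1 -> V=10
t=6: input=2 -> V=0 FIRE
t=7: input=3 -> V=0 FIRE
t=8: input=3 -> V=0 FIRE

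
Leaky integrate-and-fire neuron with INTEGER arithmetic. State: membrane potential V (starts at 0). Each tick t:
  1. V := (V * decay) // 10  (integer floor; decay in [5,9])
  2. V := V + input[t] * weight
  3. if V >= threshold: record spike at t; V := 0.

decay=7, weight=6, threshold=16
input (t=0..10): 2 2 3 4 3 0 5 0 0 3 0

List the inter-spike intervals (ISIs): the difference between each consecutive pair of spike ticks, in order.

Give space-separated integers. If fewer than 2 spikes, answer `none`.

t=0: input=2 -> V=12
t=1: input=2 -> V=0 FIRE
t=2: input=3 -> V=0 FIRE
t=3: input=4 -> V=0 FIRE
t=4: input=3 -> V=0 FIRE
t=5: input=0 -> V=0
t=6: input=5 -> V=0 FIRE
t=7: input=0 -> V=0
t=8: input=0 -> V=0
t=9: input=3 -> V=0 FIRE
t=10: input=0 -> V=0

Answer: 1 1 1 2 3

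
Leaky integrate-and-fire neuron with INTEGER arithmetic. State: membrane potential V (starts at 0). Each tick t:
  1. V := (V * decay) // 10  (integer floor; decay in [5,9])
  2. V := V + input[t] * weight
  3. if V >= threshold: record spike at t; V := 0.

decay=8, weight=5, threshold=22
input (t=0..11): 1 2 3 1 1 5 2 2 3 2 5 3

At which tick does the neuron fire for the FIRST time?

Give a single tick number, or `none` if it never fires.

t=0: input=1 -> V=5
t=1: input=2 -> V=14
t=2: input=3 -> V=0 FIRE
t=3: input=1 -> V=5
t=4: input=1 -> V=9
t=5: input=5 -> V=0 FIRE
t=6: input=2 -> V=10
t=7: input=2 -> V=18
t=8: input=3 -> V=0 FIRE
t=9: input=2 -> V=10
t=10: input=5 -> V=0 FIRE
t=11: input=3 -> V=15

Answer: 2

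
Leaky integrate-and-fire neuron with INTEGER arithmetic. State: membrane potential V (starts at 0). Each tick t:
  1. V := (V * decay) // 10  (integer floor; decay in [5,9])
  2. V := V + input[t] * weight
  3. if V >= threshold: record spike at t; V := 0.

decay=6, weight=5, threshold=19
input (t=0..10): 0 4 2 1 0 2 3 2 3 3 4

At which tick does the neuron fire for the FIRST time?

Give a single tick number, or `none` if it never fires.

t=0: input=0 -> V=0
t=1: input=4 -> V=0 FIRE
t=2: input=2 -> V=10
t=3: input=1 -> V=11
t=4: input=0 -> V=6
t=5: input=2 -> V=13
t=6: input=3 -> V=0 FIRE
t=7: input=2 -> V=10
t=8: input=3 -> V=0 FIRE
t=9: input=3 -> V=15
t=10: input=4 -> V=0 FIRE

Answer: 1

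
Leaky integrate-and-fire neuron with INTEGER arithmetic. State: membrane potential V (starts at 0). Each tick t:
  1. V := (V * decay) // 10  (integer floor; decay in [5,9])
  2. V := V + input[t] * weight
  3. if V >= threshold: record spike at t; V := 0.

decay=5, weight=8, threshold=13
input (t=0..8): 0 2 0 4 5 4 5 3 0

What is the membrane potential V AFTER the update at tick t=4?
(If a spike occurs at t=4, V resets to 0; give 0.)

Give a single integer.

Answer: 0

Derivation:
t=0: input=0 -> V=0
t=1: input=2 -> V=0 FIRE
t=2: input=0 -> V=0
t=3: input=4 -> V=0 FIRE
t=4: input=5 -> V=0 FIRE
t=5: input=4 -> V=0 FIRE
t=6: input=5 -> V=0 FIRE
t=7: input=3 -> V=0 FIRE
t=8: input=0 -> V=0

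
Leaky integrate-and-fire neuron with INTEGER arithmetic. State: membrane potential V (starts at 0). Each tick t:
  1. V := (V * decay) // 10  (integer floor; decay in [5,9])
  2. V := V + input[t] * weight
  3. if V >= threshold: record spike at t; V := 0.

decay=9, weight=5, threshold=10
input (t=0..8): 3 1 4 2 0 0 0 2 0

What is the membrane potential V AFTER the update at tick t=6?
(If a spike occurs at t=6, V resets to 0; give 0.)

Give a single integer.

Answer: 0

Derivation:
t=0: input=3 -> V=0 FIRE
t=1: input=1 -> V=5
t=2: input=4 -> V=0 FIRE
t=3: input=2 -> V=0 FIRE
t=4: input=0 -> V=0
t=5: input=0 -> V=0
t=6: input=0 -> V=0
t=7: input=2 -> V=0 FIRE
t=8: input=0 -> V=0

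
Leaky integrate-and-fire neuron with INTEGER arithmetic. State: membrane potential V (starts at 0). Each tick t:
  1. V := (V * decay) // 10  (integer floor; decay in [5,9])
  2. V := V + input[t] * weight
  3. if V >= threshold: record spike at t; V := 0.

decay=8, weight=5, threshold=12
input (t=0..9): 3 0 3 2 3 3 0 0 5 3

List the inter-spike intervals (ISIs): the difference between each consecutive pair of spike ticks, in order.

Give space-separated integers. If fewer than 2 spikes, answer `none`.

t=0: input=3 -> V=0 FIRE
t=1: input=0 -> V=0
t=2: input=3 -> V=0 FIRE
t=3: input=2 -> V=10
t=4: input=3 -> V=0 FIRE
t=5: input=3 -> V=0 FIRE
t=6: input=0 -> V=0
t=7: input=0 -> V=0
t=8: input=5 -> V=0 FIRE
t=9: input=3 -> V=0 FIRE

Answer: 2 2 1 3 1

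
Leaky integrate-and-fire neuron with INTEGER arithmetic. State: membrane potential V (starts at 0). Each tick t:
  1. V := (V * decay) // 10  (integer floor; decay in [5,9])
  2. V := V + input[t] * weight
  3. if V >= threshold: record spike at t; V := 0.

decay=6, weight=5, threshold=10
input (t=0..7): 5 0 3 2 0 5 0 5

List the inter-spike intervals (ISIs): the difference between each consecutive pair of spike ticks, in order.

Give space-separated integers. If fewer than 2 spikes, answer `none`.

t=0: input=5 -> V=0 FIRE
t=1: input=0 -> V=0
t=2: input=3 -> V=0 FIRE
t=3: input=2 -> V=0 FIRE
t=4: input=0 -> V=0
t=5: input=5 -> V=0 FIRE
t=6: input=0 -> V=0
t=7: input=5 -> V=0 FIRE

Answer: 2 1 2 2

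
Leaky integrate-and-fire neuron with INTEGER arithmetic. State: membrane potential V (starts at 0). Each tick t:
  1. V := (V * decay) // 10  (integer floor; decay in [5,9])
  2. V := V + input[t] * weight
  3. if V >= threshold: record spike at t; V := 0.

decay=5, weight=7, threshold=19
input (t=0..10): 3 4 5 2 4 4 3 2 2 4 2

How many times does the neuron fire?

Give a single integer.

t=0: input=3 -> V=0 FIRE
t=1: input=4 -> V=0 FIRE
t=2: input=5 -> V=0 FIRE
t=3: input=2 -> V=14
t=4: input=4 -> V=0 FIRE
t=5: input=4 -> V=0 FIRE
t=6: input=3 -> V=0 FIRE
t=7: input=2 -> V=14
t=8: input=2 -> V=0 FIRE
t=9: input=4 -> V=0 FIRE
t=10: input=2 -> V=14

Answer: 8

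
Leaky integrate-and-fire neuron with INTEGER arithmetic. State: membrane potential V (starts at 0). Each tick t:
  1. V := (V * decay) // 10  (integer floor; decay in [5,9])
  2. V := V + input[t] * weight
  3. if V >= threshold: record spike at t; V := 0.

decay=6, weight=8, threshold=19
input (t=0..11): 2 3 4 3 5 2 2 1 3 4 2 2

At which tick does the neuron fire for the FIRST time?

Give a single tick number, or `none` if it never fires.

t=0: input=2 -> V=16
t=1: input=3 -> V=0 FIRE
t=2: input=4 -> V=0 FIRE
t=3: input=3 -> V=0 FIRE
t=4: input=5 -> V=0 FIRE
t=5: input=2 -> V=16
t=6: input=2 -> V=0 FIRE
t=7: input=1 -> V=8
t=8: input=3 -> V=0 FIRE
t=9: input=4 -> V=0 FIRE
t=10: input=2 -> V=16
t=11: input=2 -> V=0 FIRE

Answer: 1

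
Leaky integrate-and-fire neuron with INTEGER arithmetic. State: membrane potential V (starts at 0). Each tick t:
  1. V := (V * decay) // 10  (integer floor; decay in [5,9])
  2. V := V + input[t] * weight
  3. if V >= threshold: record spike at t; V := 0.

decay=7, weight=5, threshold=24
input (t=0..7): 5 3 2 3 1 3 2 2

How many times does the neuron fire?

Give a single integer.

Answer: 3

Derivation:
t=0: input=5 -> V=0 FIRE
t=1: input=3 -> V=15
t=2: input=2 -> V=20
t=3: input=3 -> V=0 FIRE
t=4: input=1 -> V=5
t=5: input=3 -> V=18
t=6: input=2 -> V=22
t=7: input=2 -> V=0 FIRE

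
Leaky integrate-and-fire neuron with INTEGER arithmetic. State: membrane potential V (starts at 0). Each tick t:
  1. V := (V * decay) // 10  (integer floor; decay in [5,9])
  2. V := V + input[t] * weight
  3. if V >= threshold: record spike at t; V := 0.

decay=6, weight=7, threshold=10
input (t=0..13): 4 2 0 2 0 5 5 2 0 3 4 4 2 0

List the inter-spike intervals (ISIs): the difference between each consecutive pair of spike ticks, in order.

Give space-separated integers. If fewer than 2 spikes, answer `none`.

Answer: 1 2 2 1 1 2 1 1 1

Derivation:
t=0: input=4 -> V=0 FIRE
t=1: input=2 -> V=0 FIRE
t=2: input=0 -> V=0
t=3: input=2 -> V=0 FIRE
t=4: input=0 -> V=0
t=5: input=5 -> V=0 FIRE
t=6: input=5 -> V=0 FIRE
t=7: input=2 -> V=0 FIRE
t=8: input=0 -> V=0
t=9: input=3 -> V=0 FIRE
t=10: input=4 -> V=0 FIRE
t=11: input=4 -> V=0 FIRE
t=12: input=2 -> V=0 FIRE
t=13: input=0 -> V=0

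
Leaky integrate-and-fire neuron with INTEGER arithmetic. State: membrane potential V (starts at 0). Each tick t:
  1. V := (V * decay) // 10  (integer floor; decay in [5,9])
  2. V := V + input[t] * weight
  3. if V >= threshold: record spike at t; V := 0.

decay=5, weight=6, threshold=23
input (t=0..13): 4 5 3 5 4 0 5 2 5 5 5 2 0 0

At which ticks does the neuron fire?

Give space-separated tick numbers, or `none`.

t=0: input=4 -> V=0 FIRE
t=1: input=5 -> V=0 FIRE
t=2: input=3 -> V=18
t=3: input=5 -> V=0 FIRE
t=4: input=4 -> V=0 FIRE
t=5: input=0 -> V=0
t=6: input=5 -> V=0 FIRE
t=7: input=2 -> V=12
t=8: input=5 -> V=0 FIRE
t=9: input=5 -> V=0 FIRE
t=10: input=5 -> V=0 FIRE
t=11: input=2 -> V=12
t=12: input=0 -> V=6
t=13: input=0 -> V=3

Answer: 0 1 3 4 6 8 9 10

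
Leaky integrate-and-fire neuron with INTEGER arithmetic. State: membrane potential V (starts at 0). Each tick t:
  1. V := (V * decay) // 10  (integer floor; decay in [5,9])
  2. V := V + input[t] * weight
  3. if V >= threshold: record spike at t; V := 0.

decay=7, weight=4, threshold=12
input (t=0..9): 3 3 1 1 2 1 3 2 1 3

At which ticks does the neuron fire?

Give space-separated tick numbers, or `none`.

Answer: 0 1 4 6 9

Derivation:
t=0: input=3 -> V=0 FIRE
t=1: input=3 -> V=0 FIRE
t=2: input=1 -> V=4
t=3: input=1 -> V=6
t=4: input=2 -> V=0 FIRE
t=5: input=1 -> V=4
t=6: input=3 -> V=0 FIRE
t=7: input=2 -> V=8
t=8: input=1 -> V=9
t=9: input=3 -> V=0 FIRE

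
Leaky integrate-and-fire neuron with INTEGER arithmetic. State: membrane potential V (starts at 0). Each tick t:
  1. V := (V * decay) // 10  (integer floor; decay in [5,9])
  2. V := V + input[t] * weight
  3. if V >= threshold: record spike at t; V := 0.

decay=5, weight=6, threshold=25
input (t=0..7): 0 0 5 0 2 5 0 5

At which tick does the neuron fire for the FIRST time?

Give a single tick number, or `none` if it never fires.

t=0: input=0 -> V=0
t=1: input=0 -> V=0
t=2: input=5 -> V=0 FIRE
t=3: input=0 -> V=0
t=4: input=2 -> V=12
t=5: input=5 -> V=0 FIRE
t=6: input=0 -> V=0
t=7: input=5 -> V=0 FIRE

Answer: 2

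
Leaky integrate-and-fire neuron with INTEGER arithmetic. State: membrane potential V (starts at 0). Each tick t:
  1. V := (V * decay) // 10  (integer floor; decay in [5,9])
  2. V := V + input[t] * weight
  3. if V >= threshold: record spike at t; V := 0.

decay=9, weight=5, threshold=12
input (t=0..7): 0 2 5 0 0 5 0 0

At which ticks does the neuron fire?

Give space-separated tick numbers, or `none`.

t=0: input=0 -> V=0
t=1: input=2 -> V=10
t=2: input=5 -> V=0 FIRE
t=3: input=0 -> V=0
t=4: input=0 -> V=0
t=5: input=5 -> V=0 FIRE
t=6: input=0 -> V=0
t=7: input=0 -> V=0

Answer: 2 5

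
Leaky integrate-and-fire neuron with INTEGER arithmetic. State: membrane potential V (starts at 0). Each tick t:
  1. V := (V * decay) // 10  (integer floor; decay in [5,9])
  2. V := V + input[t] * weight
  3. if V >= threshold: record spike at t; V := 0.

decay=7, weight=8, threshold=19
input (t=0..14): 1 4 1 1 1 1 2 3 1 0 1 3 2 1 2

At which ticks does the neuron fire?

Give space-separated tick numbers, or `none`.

t=0: input=1 -> V=8
t=1: input=4 -> V=0 FIRE
t=2: input=1 -> V=8
t=3: input=1 -> V=13
t=4: input=1 -> V=17
t=5: input=1 -> V=0 FIRE
t=6: input=2 -> V=16
t=7: input=3 -> V=0 FIRE
t=8: input=1 -> V=8
t=9: input=0 -> V=5
t=10: input=1 -> V=11
t=11: input=3 -> V=0 FIRE
t=12: input=2 -> V=16
t=13: input=1 -> V=0 FIRE
t=14: input=2 -> V=16

Answer: 1 5 7 11 13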